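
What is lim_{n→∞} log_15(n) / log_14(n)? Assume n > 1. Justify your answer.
lim = ln(14) / ln(15) = log_15(14)

Change of base: log_15(n) = ln n / ln 15 and log_14(n) = ln n / ln 14. The ratio is (ln n / ln 15) · (ln 14 / ln n) = ln 14 / ln 15, a constant independent of n. So the limit is ln 14 / ln 15 = log_15(14).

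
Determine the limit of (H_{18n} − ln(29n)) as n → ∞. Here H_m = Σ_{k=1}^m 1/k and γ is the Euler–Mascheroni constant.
lim = ln(18/29) + γ

By Euler-Maclaurin, H_m = ln m + γ + O(1/m). So
  H_{18n} − ln(29n) = ln(18n) + γ − ln(29n) + O(1/n)
                       = ln(18/29) + γ + O(1/n).
Hence the limit is ln(18/29) + γ.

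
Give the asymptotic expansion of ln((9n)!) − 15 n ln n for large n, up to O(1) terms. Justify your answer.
ln((9n)!) − 15 n ln n = −6 n ln n + 9(ln 9 − 1) n + (1/2) ln(2π·9n) + O(1/n)

Stirling: ln((9n)!) = 9n ln(9n) − 9n + (1/2) ln(2π·9n) + O(1/n).
Expand 9n ln(9n) = 9n (ln n + ln 9) = 9n ln n + 9n ln 9.
Subtract 15n ln n: leading term is (9 − 15) n ln n = −6 n ln n. The next term is 9n ln 9 − 9n = 9(ln 9 − 1) n. Then the (1/2) ln(2π·9n) correction.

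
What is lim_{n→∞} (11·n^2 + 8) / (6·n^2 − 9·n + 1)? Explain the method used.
lim = 11/6

For large n the leading n^2 terms dominate both numerator and denominator. Dividing top and bottom by n^2, every other term tends to 0, leaving 11/6.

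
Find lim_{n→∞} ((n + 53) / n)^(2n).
lim = e^106

Rewrite as (1 + 53/n)^(2n). By the standard limit (1 + x/n)^n → e^x, we have (1 + 53/n)^n → e^53, and raising to the 2nd power gives e^106.
More precisely, ln[(1 + 53/n)^(2n)] = 2n · ln(1 + 53/n) = 2n · (53/n + O(1/n^2)) = 106 + O(1/n) → 106.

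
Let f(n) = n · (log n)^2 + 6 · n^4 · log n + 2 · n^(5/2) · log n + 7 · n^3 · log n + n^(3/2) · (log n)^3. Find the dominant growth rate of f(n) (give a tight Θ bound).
f(n) ∈ Θ(n^4 · log n)

Compare the terms by growth order. For large n, n^a · (log n)^b dominates n^a' · (log n)^b' iff a > a', or (a = a' and b > b'). Ranking the 5 terms shows the dominant one is 6 · n^4 · log n. Hence f(n) ∈ Θ(n^4 · log n).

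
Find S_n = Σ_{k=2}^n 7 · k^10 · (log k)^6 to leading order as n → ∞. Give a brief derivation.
S_n ~ 7 · n^11 · (log n)^6 / 11

By integral comparison, S_n = ∫_1^n 7 · x^10 · (log x)^6 dx + O(n^10 · (log n)^6). For the integral, the leading term of ∫_1^n x^10 (log x)^6 dx is n^11/11 · (log n)^6 (by repeated integration by parts; each step lowers the log-exponent and produces a relatively O(1/log n) correction). Hence S_n ~ 7 · n^11 · (log n)^6 / 11.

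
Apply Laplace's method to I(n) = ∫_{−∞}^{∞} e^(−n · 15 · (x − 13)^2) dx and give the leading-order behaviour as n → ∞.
I(n) = sqrt(π/(15n))

Here φ(x) = 15 · (x − 13)^2 has its unique minimum at x* = 13 with φ(x*) = 0 and φ''(x*) = 30. Laplace's method gives
  I(n) ~ e^(−n φ(x*)) · sqrt(2π / (n · φ''(x*))) = sqrt(2π / (30n)) = sqrt(π/(15n)).
This is exact: substituting u = (x − 13)·sqrt(15n) gives I(n) = (1/sqrt(15n)) ∫_{−∞}^{∞} e^(−u^2) du = sqrt(π/(15n)).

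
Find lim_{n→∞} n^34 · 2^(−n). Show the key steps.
lim = 0

Exponentials with base > 1 dominate every fixed polynomial: for any fixed c, n^c / 2^n → 0 as n → ∞ (e.g. by the ratio test, or by writing 2^n = e^(n ln 2) and noting e^(n ln 2) / n^c → ∞). Hence n^34 · 2^(−n) = n^34 / 2^n → 0.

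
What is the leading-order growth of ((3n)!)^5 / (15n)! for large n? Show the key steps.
((3n)!)^5/(15n)! ~ ((2π·3n)^(4/2) / sqrt(5)) · 5^(−5·3n)  →  0

Write N = 3n. Stirling: N! ~ sqrt(2π N)(N/e)^N and (5N)! ~ sqrt(2π·5N)·(5N/e)^(5N).
  (N!)^5/(5N)! ~ (2π N)^(5/2) (N/e)^(5N) / [sqrt(2π·5N) (5N/e)^(5N)]
     = (2π N)^(5/2) / sqrt(2π·5N) · (N/(5N))^(5N)
     = (2π N)^((5−1)/2) / sqrt(5) · 5^(−5N).
Since 5^5 > 1, the factor 5^(−5N) decays exponentially, so the ratio → 0. Substituting N = 3n gives the stated form.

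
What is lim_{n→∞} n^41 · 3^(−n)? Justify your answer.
lim = 0

Exponentials with base > 1 dominate every fixed polynomial: for any fixed c, n^c / 3^n → 0 as n → ∞ (e.g. by the ratio test, or by writing 3^n = e^(n ln 3) and noting e^(n ln 3) / n^c → ∞). Hence n^41 · 3^(−n) = n^41 / 3^n → 0.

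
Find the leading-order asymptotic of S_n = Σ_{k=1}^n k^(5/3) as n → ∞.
S_n ~ (3/8) · n^(8/3)

Integral comparison: Σ_{k=1}^n k^(5/3) = ∫_0^n x^(5/3) dx + O(n^(5/3)). The integral is n^(1 + 5/3) / (1 + 5/3) = n^((5+3)/3) / ((5+3)/3) = (3/8) · n^(8/3).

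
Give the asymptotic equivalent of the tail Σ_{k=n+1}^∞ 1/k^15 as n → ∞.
Σ_{k>n} 1/k^15 ~ 1/(14 · n^14)

Compare to the integral: ∫_{n}^∞ x^(−15) dx = [−x^(−14)/14]_{n}^∞ = 1/((15−1)·n^14). Euler-Maclaurin then gives
  Σ_{k>n} 1/k^15 = ∫_{n}^∞ dx/x^15 − 1/(2·n^15) + O(1/n^16).
(Equivalently this is ζ(15) − Σ_{k≤n} 1/k^15.)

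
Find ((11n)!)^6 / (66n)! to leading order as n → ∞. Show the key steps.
((11n)!)^6/(66n)! ~ ((2π·11n)^(5/2) / sqrt(6)) · 6^(−6·11n)  →  0

Write N = 11n. Stirling: N! ~ sqrt(2π N)(N/e)^N and (6N)! ~ sqrt(2π·6N)·(6N/e)^(6N).
  (N!)^6/(6N)! ~ (2π N)^(6/2) (N/e)^(6N) / [sqrt(2π·6N) (6N/e)^(6N)]
     = (2π N)^(6/2) / sqrt(2π·6N) · (N/(6N))^(6N)
     = (2π N)^((6−1)/2) / sqrt(6) · 6^(−6N).
Since 6^6 > 1, the factor 6^(−6N) decays exponentially, so the ratio → 0. Substituting N = 11n gives the stated form.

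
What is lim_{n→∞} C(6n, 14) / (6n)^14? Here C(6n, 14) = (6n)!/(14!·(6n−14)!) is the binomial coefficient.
lim = 1/14! = 1/87178291200

With N = 6n → ∞: C(N, 14) / N^14 = [N(N−1)…(N−13)] / (14! · N^14) = (1/14!) · 1 · (1 − 1/(6n)) · … · (1 − 13/(6n)). Each factor → 1 as N → ∞, so the limit is 1/14! = 1/87178291200.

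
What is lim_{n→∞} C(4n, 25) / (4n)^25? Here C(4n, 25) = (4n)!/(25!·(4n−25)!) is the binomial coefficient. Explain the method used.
lim = 1/25! = 1/15511210043330985984000000

With N = 4n → ∞: C(N, 25) / N^25 = [N(N−1)…(N−24)] / (25! · N^25) = (1/25!) · 1 · (1 − 1/(4n)) · … · (1 − 24/(4n)). Each factor → 1 as N → ∞, so the limit is 1/25! = 1/15511210043330985984000000.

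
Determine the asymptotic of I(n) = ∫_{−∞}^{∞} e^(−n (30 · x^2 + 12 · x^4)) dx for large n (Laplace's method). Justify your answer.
I(n) ~ sqrt(π/(30n))

φ(x) = 30 · x^2 + 12 · x^4 has its unique global minimum at x* = 0 (since φ'(x) = 60x + 48x^3 = 0 only at x = 0 for real x with both coefficients positive, and φ → ∞ as |x| → ∞). At x* = 0, φ(0) = 0 and φ''(0) = 60. Laplace's method then gives
  I(n) ~ sqrt(2π / (n · φ''(0))) · e^(−n φ(0)) = sqrt(2π / (60n)) = sqrt(π/(30n)).
The 12 · x^4 term contributes only at subleading order (an O(1/n) relative correction).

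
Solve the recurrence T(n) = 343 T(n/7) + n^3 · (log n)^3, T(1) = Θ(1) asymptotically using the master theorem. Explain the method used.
T(n) = Θ(n^3 · (log n)^4)

Here log_7 343 = 3 and f(n) = n^3 · (log n)^3 = Θ(n^(log_7 343) · (log n)^3). This is the extended Case 2 of the master theorem (f matches the critical exponent up to log factors), giving T(n) = Θ(n^(log_7 343) · (log n)^(3+1)) = Θ(n^3 · (log n)^4).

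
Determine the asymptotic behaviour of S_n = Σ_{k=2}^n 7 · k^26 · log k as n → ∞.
S_n ~ 7 · n^27 log n / 27 − 7 · n^27 / 729

By integral comparison, S_n = ∫_1^n 7 · x^26 · log x dx + O(n^26 · log n). For the integral, ∫ x^26 log x dx = n^27 log n / 27 − n^27/729 (integration by parts). Hence S_n ~ 7 · n^27 log n / 27 − 7 · n^27 / 729.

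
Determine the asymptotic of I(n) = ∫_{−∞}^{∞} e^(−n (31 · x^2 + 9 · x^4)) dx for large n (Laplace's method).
I(n) ~ sqrt(π/(31n))

φ(x) = 31 · x^2 + 9 · x^4 has its unique global minimum at x* = 0 (since φ'(x) = 62x + 36x^3 = 0 only at x = 0 for real x with both coefficients positive, and φ → ∞ as |x| → ∞). At x* = 0, φ(0) = 0 and φ''(0) = 62. Laplace's method then gives
  I(n) ~ sqrt(2π / (n · φ''(0))) · e^(−n φ(0)) = sqrt(2π / (62n)) = sqrt(π/(31n)).
The 9 · x^4 term contributes only at subleading order (an O(1/n) relative correction).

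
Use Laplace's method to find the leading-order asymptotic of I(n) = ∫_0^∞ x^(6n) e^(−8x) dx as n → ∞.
I(n) ~ (sqrt(2π·6n) / 8) · (6n/(8e))^(6n)

Write the integrand as exp(6n ln x − 8x) and set f(x) = 6n ln x − 8x. Then f'(x) = 6n/x − 8 = 0 at x* = 6n/8, and f''(x*) = −6n/x*^2 = −8^2/(6n). Laplace's method (interior maximum) gives
  I(n) ~ e^(f(x*)) · sqrt(2π / |f''(x*)|)
        = exp(6n ln(6n/8) − 6n) · sqrt(2π · 6n / 8^2)
        = (6n/8)^(6n) e^(−6n) · sqrt(2π·6n) / 8
        = (sqrt(2π·6n) / 8) · (6n/(8e))^(6n).
This matches Γ(6n+1)/8^(6n+1) with Stirling applied to Γ.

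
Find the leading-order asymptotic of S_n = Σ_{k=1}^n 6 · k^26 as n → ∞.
S_n ~ 2 · n^27 / 9

By integral comparison (Euler-Maclaurin), Σ_{k=1}^n 6 · k^26 = 6 · ∫_0^n x^26 dx + O(n^26) = 6 · n^27/27 = 2 · n^27 / 9 + O(n^26). (Equivalently, Faulhaber's formula gives the same leading term.)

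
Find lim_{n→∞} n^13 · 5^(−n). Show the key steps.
lim = 0

Exponentials with base > 1 dominate every fixed polynomial: for any fixed c, n^c / 5^n → 0 as n → ∞ (e.g. by the ratio test, or by writing 5^n = e^(n ln 5) and noting e^(n ln 5) / n^c → ∞). Hence n^13 · 5^(−n) = n^13 / 5^n → 0.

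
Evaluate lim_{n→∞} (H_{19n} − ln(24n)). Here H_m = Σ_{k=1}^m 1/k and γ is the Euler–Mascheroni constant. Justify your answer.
lim = ln(19/24) + γ

By Euler-Maclaurin, H_m = ln m + γ + O(1/m). So
  H_{19n} − ln(24n) = ln(19n) + γ − ln(24n) + O(1/n)
                       = ln(19/24) + γ + O(1/n).
Hence the limit is ln(19/24) + γ.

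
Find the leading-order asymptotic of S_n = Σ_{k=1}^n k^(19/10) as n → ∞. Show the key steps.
S_n ~ (10/29) · n^(29/10)

Integral comparison: Σ_{k=1}^n k^(19/10) = ∫_0^n x^(19/10) dx + O(n^(19/10)). The integral is n^(1 + 19/10) / (1 + 19/10) = n^((19+10)/10) / ((19+10)/10) = (10/29) · n^(29/10).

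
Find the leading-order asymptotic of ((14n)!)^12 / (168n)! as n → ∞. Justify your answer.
((14n)!)^12/(168n)! ~ ((2π·14n)^(11/2) / sqrt(12)) · 12^(−12·14n)  →  0

Write N = 14n. Stirling: N! ~ sqrt(2π N)(N/e)^N and (12N)! ~ sqrt(2π·12N)·(12N/e)^(12N).
  (N!)^12/(12N)! ~ (2π N)^(12/2) (N/e)^(12N) / [sqrt(2π·12N) (12N/e)^(12N)]
     = (2π N)^(12/2) / sqrt(2π·12N) · (N/(12N))^(12N)
     = (2π N)^((12−1)/2) / sqrt(12) · 12^(−12N).
Since 12^12 > 1, the factor 12^(−12N) decays exponentially, so the ratio → 0. Substituting N = 14n gives the stated form.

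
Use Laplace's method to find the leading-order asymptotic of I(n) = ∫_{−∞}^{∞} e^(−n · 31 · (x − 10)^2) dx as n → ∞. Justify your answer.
I(n) = sqrt(π/(31n))

Here φ(x) = 31 · (x − 10)^2 has its unique minimum at x* = 10 with φ(x*) = 0 and φ''(x*) = 62. Laplace's method gives
  I(n) ~ e^(−n φ(x*)) · sqrt(2π / (n · φ''(x*))) = sqrt(2π / (62n)) = sqrt(π/(31n)).
This is exact: substituting u = (x − 10)·sqrt(31n) gives I(n) = (1/sqrt(31n)) ∫_{−∞}^{∞} e^(−u^2) du = sqrt(π/(31n)).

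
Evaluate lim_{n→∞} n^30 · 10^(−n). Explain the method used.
lim = 0

Exponentials with base > 1 dominate every fixed polynomial: for any fixed c, n^c / 10^n → 0 as n → ∞ (e.g. by the ratio test, or by writing 10^n = e^(n ln 10) and noting e^(n ln 10) / n^c → ∞). Hence n^30 · 10^(−n) = n^30 / 10^n → 0.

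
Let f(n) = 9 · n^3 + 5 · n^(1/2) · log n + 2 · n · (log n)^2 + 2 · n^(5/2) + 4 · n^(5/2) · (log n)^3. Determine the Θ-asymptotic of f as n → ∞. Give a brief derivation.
f(n) ∈ Θ(n^3)

Compare the terms by growth order. For large n, n^a · (log n)^b dominates n^a' · (log n)^b' iff a > a', or (a = a' and b > b'). Ranking the 5 terms shows the dominant one is 9 · n^3. Hence f(n) ∈ Θ(n^3).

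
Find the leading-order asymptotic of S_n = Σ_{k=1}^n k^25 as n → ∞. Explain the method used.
S_n ~ n^26 / 26

By integral comparison (Euler-Maclaurin), Σ_{k=1}^n k^25 = ∫_0^n x^25 dx + O(n^25) = n^26/26 + O(n^25). (Equivalently, Faulhaber's formula gives the same leading term.)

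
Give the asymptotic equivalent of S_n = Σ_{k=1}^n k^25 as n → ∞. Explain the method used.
S_n ~ n^26 / 26

By integral comparison (Euler-Maclaurin), Σ_{k=1}^n k^25 = ∫_0^n x^25 dx + O(n^25) = n^26/26 + O(n^25). (Equivalently, Faulhaber's formula gives the same leading term.)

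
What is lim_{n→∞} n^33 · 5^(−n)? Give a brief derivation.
lim = 0

Exponentials with base > 1 dominate every fixed polynomial: for any fixed c, n^c / 5^n → 0 as n → ∞ (e.g. by the ratio test, or by writing 5^n = e^(n ln 5) and noting e^(n ln 5) / n^c → ∞). Hence n^33 · 5^(−n) = n^33 / 5^n → 0.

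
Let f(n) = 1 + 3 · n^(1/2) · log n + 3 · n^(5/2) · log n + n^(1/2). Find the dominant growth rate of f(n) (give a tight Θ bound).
f(n) ∈ Θ(n^(5/2) · log n)

Compare the terms by growth order. For large n, n^a · (log n)^b dominates n^a' · (log n)^b' iff a > a', or (a = a' and b > b'). Ranking the 4 terms shows the dominant one is 3 · n^(5/2) · log n. Hence f(n) ∈ Θ(n^(5/2) · log n).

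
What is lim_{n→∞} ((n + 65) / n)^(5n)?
lim = e^325

Rewrite as (1 + 65/n)^(5n). By the standard limit (1 + x/n)^n → e^x, we have (1 + 65/n)^n → e^65, and raising to the 5th power gives e^325.
More precisely, ln[(1 + 65/n)^(5n)] = 5n · ln(1 + 65/n) = 5n · (65/n + O(1/n^2)) = 325 + O(1/n) → 325.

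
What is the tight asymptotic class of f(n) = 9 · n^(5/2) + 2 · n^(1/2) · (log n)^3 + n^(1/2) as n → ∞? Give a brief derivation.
f(n) ∈ Θ(n^(5/2))

Compare the terms by growth order. For large n, n^a · (log n)^b dominates n^a' · (log n)^b' iff a > a', or (a = a' and b > b'). Ranking the 3 terms shows the dominant one is 9 · n^(5/2). Hence f(n) ∈ Θ(n^(5/2)).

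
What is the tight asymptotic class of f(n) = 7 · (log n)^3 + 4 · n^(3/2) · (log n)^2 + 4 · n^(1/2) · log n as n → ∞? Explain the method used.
f(n) ∈ Θ(n^(3/2) · (log n)^2)

Compare the terms by growth order. For large n, n^a · (log n)^b dominates n^a' · (log n)^b' iff a > a', or (a = a' and b > b'). Ranking the 3 terms shows the dominant one is 4 · n^(3/2) · (log n)^2. Hence f(n) ∈ Θ(n^(3/2) · (log n)^2).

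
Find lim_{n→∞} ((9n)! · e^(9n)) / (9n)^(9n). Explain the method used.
lim = ∞

Stirling: (9n)! ~ sqrt(2π·9n) · (9n/e)^(9n). Hence
  (9n)! · e^(9n) / (9n)^(9n) ~ sqrt(2π·9n) = sqrt(2π·9) · sqrt(n) → ∞.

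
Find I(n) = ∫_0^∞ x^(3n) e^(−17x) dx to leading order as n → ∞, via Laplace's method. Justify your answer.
I(n) ~ (sqrt(2π·3n) / 17) · (3n/(17e))^(3n)

Write the integrand as exp(3n ln x − 17x) and set f(x) = 3n ln x − 17x. Then f'(x) = 3n/x − 17 = 0 at x* = 3n/17, and f''(x*) = −3n/x*^2 = −17^2/(3n). Laplace's method (interior maximum) gives
  I(n) ~ e^(f(x*)) · sqrt(2π / |f''(x*)|)
        = exp(3n ln(3n/17) − 3n) · sqrt(2π · 3n / 17^2)
        = (3n/17)^(3n) e^(−3n) · sqrt(2π·3n) / 17
        = (sqrt(2π·3n) / 17) · (3n/(17e))^(3n).
This matches Γ(3n+1)/17^(3n+1) with Stirling applied to Γ.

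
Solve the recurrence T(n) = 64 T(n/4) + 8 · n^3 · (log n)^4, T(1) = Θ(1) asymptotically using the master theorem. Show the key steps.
T(n) = Θ(n^3 · (log n)^5)

Here log_4 64 = 3 and f(n) = 8 · n^3 · (log n)^4 = Θ(n^(log_4 64) · (log n)^4). This is the extended Case 2 of the master theorem (f matches the critical exponent up to log factors), giving T(n) = Θ(n^(log_4 64) · (log n)^(4+1)) = Θ(n^3 · (log n)^5).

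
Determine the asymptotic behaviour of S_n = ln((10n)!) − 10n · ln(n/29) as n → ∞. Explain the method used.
S_n ~ 10n · (ln 290 − 1) + O(ln n)

Stirling: ln((10n)!) = 10n ln(10n) − 10n + O(ln n).
  S_n = 10n ln(10n) − 10n − 10n ln(n/29) + O(ln n)
      = 10n ln(10n) − 10n ln n + 10n ln 29 − 10n + O(ln n)
      = 10n ln 10 + 10n ln 29 − 10n + O(ln n)
      = 10n (ln 290 − 1) + O(ln n).
Numerically ln(290) − 1 ≈ 4.6699.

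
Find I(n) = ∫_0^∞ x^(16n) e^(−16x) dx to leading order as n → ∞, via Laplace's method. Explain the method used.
I(n) ~ (sqrt(2π·16n) / 16) · (16n/(16e))^(16n)

Write the integrand as exp(16n ln x − 16x) and set f(x) = 16n ln x − 16x. Then f'(x) = 16n/x − 16 = 0 at x* = 16n/16, and f''(x*) = −16n/x*^2 = −16^2/(16n). Laplace's method (interior maximum) gives
  I(n) ~ e^(f(x*)) · sqrt(2π / |f''(x*)|)
        = exp(16n ln(16n/16) − 16n) · sqrt(2π · 16n / 16^2)
        = (16n/16)^(16n) e^(−16n) · sqrt(2π·16n) / 16
        = (sqrt(2π·16n) / 16) · (16n/(16e))^(16n).
This matches Γ(16n+1)/16^(16n+1) with Stirling applied to Γ.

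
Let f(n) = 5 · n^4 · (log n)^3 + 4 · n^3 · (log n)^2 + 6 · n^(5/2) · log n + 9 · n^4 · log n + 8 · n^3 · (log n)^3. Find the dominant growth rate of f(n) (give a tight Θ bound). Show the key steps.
f(n) ∈ Θ(n^4 · (log n)^3)

Compare the terms by growth order. For large n, n^a · (log n)^b dominates n^a' · (log n)^b' iff a > a', or (a = a' and b > b'). Ranking the 5 terms shows the dominant one is 5 · n^4 · (log n)^3. Hence f(n) ∈ Θ(n^4 · (log n)^3).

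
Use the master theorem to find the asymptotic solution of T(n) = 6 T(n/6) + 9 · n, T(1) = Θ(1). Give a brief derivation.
T(n) = Θ(n log n)

log_6 6 = 1, and f(n) = 9 · n = Θ(n^(log_6 6)). This is Case 2 of the master theorem: T(n) = Θ(f(n) · log n) = Θ(n log n).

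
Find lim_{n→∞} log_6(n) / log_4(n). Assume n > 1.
lim = ln(4) / ln(6) = log_6(4)

Change of base: log_6(n) = ln n / ln 6 and log_4(n) = ln n / ln 4. The ratio is (ln n / ln 6) · (ln 4 / ln n) = ln 4 / ln 6, a constant independent of n. So the limit is ln 4 / ln 6 = log_6(4).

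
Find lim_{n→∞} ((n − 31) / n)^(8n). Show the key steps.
lim = e^(−248)

Rewrite as (1 − 31/n)^(8n). By the standard limit (1 + x/n)^n → e^x, we have (1 − 31/n)^n → e^(−31), and raising to the 8th power gives e^(−248).
More precisely, ln[(1 − 31/n)^(8n)] = 8n · ln(1 − 31/n) = 8n · (-31/n + O(1/n^2)) = -248 + O(1/n) → -248.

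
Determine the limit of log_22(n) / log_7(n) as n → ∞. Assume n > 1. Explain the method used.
lim = ln(7) / ln(22) = log_22(7)

Change of base: log_22(n) = ln n / ln 22 and log_7(n) = ln n / ln 7. The ratio is (ln n / ln 22) · (ln 7 / ln n) = ln 7 / ln 22, a constant independent of n. So the limit is ln 7 / ln 22 = log_22(7).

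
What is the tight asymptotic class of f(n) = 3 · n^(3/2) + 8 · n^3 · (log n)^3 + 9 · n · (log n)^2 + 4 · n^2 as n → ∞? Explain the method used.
f(n) ∈ Θ(n^3 · (log n)^3)

Compare the terms by growth order. For large n, n^a · (log n)^b dominates n^a' · (log n)^b' iff a > a', or (a = a' and b > b'). Ranking the 4 terms shows the dominant one is 8 · n^3 · (log n)^3. Hence f(n) ∈ Θ(n^3 · (log n)^3).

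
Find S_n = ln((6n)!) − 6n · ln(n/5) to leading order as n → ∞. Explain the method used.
S_n ~ 6n · (ln 30 − 1) + O(ln n)

Stirling: ln((6n)!) = 6n ln(6n) − 6n + O(ln n).
  S_n = 6n ln(6n) − 6n − 6n ln(n/5) + O(ln n)
      = 6n ln(6n) − 6n ln n + 6n ln 5 − 6n + O(ln n)
      = 6n ln 6 + 6n ln 5 − 6n + O(ln n)
      = 6n (ln 30 − 1) + O(ln n).
Numerically ln(30) − 1 ≈ 2.4012.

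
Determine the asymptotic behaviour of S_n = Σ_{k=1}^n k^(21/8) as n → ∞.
S_n ~ (8/29) · n^(29/8)

Integral comparison: Σ_{k=1}^n k^(21/8) = ∫_0^n x^(21/8) dx + O(n^(21/8)). The integral is n^(1 + 21/8) / (1 + 21/8) = n^((21+8)/8) / ((21+8)/8) = (8/29) · n^(29/8).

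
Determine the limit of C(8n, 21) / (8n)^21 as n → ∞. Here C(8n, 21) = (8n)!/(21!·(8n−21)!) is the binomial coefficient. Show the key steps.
lim = 1/21! = 1/51090942171709440000

With N = 8n → ∞: C(N, 21) / N^21 = [N(N−1)…(N−20)] / (21! · N^21) = (1/21!) · 1 · (1 − 1/(8n)) · … · (1 − 20/(8n)). Each factor → 1 as N → ∞, so the limit is 1/21! = 1/51090942171709440000.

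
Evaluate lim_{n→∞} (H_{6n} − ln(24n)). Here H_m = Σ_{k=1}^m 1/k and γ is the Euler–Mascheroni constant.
lim = −ln 4 + γ

By Euler-Maclaurin, H_m = ln m + γ + O(1/m). So
  H_{6n} − ln(24n) = ln(6n) + γ − ln(24n) + O(1/n)
                       = ln(6/24) + γ + O(1/n).
Hence the limit is ln(6/24) + γ (= −ln 4).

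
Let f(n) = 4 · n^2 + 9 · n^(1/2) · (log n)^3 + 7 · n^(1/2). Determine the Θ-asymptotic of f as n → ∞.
f(n) ∈ Θ(n^2)

Compare the terms by growth order. For large n, n^a · (log n)^b dominates n^a' · (log n)^b' iff a > a', or (a = a' and b > b'). Ranking the 3 terms shows the dominant one is 4 · n^2. Hence f(n) ∈ Θ(n^2).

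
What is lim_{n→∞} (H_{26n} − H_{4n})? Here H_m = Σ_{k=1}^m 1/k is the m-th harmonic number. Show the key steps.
lim = ln(26/4) = ln(13/2)

Euler-Maclaurin gives H_m = ln m + γ + 1/(2m) + O(1/m^2). The γ and O(1/m) terms cancel in the difference:
  H_{26n} − H_{4n} = ln(26n) − ln(4n) + O(1/n) = ln(26/4) + O(1/n).
Hence the limit is ln(26/4) = ln(13/2).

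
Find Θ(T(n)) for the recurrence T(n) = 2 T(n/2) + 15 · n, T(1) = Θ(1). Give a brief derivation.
T(n) = Θ(n log n)

log_2 2 = 1, and f(n) = 15 · n = Θ(n^(log_2 2)). This is Case 2 of the master theorem: T(n) = Θ(f(n) · log n) = Θ(n log n).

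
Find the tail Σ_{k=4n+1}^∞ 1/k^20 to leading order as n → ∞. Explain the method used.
Σ_{k>4n} 1/k^20 ~ 1/(19 · (4n)^19)

Compare to the integral: ∫_{4n}^∞ x^(−20) dx = [−x^(−19)/19]_{4n}^∞ = 1/((20−1)·(4n)^19). Euler-Maclaurin then gives
  Σ_{k>4n} 1/k^20 = ∫_{4n}^∞ dx/x^20 − 1/(2·(4n)^20) + O(1/(4n)^21).
(Equivalently this is ζ(20) − Σ_{k≤4n} 1/k^20.)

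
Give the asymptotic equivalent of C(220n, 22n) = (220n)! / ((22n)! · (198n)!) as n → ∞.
C(220n, 22n) ~ (10000000000/387420489)^(22n) · sqrt(5/(9π·22n))

Write N = 22n. Apply Stirling to each factorial:
  (10N)! ~ sqrt(2π·10N) · (10N/e)^(10N),
  N! ~ sqrt(2π N) · (N/e)^N,
  (9N)! ~ sqrt(2π·9N) · (9N/e)^(9N).
The exponential factors combine to (10N)^(10N) / (N^N · (9N)^(9N)) = 10^(10N)/9^(9N) = (10^10/9^9)^N = (10000000000/387420489)^N.
The square-root prefactors combine to sqrt(2π·10N) / (sqrt(2π N)·sqrt(2π·9N)) = sqrt(10 / (2π·9·N)) = sqrt(5/(9π·22n)).
Substituting N = 22n: C(220n, 22n) ~ (10000000000/387420489)^(22n) · sqrt(5/(9π·22n)).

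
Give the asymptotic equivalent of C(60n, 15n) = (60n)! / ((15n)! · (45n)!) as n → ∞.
C(60n, 15n) ~ (256/27)^(15n) · sqrt(2/(3π·15n))

Write N = 15n. Apply Stirling to each factorial:
  (4N)! ~ sqrt(2π·4N) · (4N/e)^(4N),
  N! ~ sqrt(2π N) · (N/e)^N,
  (3N)! ~ sqrt(2π·3N) · (3N/e)^(3N).
The exponential factors combine to (4N)^(4N) / (N^N · (3N)^(3N)) = 4^(4N)/3^(3N) = (4^4/3^3)^N = (256/27)^N.
The square-root prefactors combine to sqrt(2π·4N) / (sqrt(2π N)·sqrt(2π·3N)) = sqrt(4 / (2π·3·N)) = sqrt(2/(3π·15n)).
Substituting N = 15n: C(60n, 15n) ~ (256/27)^(15n) · sqrt(2/(3π·15n)).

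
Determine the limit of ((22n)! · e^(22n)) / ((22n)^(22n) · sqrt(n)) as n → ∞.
lim = sqrt(2π·22)

Stirling: (22n)! ~ sqrt(2π·22n) · (22n/e)^(22n). Hence
  (22n)! · e^(22n) / (22n)^(22n) ~ sqrt(2π·22n).
Dividing by sqrt(n): sqrt(2π·22n) / sqrt(n) = sqrt(2π·22) · n^((1−1)/2), so the limit is sqrt(2π·22).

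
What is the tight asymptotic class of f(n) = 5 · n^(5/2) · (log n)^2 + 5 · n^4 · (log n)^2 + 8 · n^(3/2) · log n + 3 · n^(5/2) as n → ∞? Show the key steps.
f(n) ∈ Θ(n^4 · (log n)^2)

Compare the terms by growth order. For large n, n^a · (log n)^b dominates n^a' · (log n)^b' iff a > a', or (a = a' and b > b'). Ranking the 4 terms shows the dominant one is 5 · n^4 · (log n)^2. Hence f(n) ∈ Θ(n^4 · (log n)^2).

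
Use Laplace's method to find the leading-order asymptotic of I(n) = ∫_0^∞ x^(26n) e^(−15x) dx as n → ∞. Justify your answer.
I(n) ~ (sqrt(2π·26n) / 15) · (26n/(15e))^(26n)

Write the integrand as exp(26n ln x − 15x) and set f(x) = 26n ln x − 15x. Then f'(x) = 26n/x − 15 = 0 at x* = 26n/15, and f''(x*) = −26n/x*^2 = −15^2/(26n). Laplace's method (interior maximum) gives
  I(n) ~ e^(f(x*)) · sqrt(2π / |f''(x*)|)
        = exp(26n ln(26n/15) − 26n) · sqrt(2π · 26n / 15^2)
        = (26n/15)^(26n) e^(−26n) · sqrt(2π·26n) / 15
        = (sqrt(2π·26n) / 15) · (26n/(15e))^(26n).
This matches Γ(26n+1)/15^(26n+1) with Stirling applied to Γ.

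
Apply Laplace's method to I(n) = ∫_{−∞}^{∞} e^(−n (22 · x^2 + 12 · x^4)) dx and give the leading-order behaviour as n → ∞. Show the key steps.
I(n) ~ sqrt(π/(22n))

φ(x) = 22 · x^2 + 12 · x^4 has its unique global minimum at x* = 0 (since φ'(x) = 44x + 48x^3 = 0 only at x = 0 for real x with both coefficients positive, and φ → ∞ as |x| → ∞). At x* = 0, φ(0) = 0 and φ''(0) = 44. Laplace's method then gives
  I(n) ~ sqrt(2π / (n · φ''(0))) · e^(−n φ(0)) = sqrt(2π / (44n)) = sqrt(π/(22n)).
The 12 · x^4 term contributes only at subleading order (an O(1/n) relative correction).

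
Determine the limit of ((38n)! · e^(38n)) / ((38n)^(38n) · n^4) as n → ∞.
lim = 0

Stirling: (38n)! ~ sqrt(2π·38n) · (38n/e)^(38n). Hence
  (38n)! · e^(38n) / (38n)^(38n) ~ sqrt(2π·38n).
Dividing by n^4: sqrt(2π·38n) / n^4 = sqrt(2π·38) · n^((1−8)/2), so the expression behaves like sqrt(2π·38) · n^((1−8)/2) → 0.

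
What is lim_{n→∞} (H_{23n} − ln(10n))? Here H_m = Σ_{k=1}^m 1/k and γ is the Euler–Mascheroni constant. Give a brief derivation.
lim = ln(23/10) + γ

By Euler-Maclaurin, H_m = ln m + γ + O(1/m). So
  H_{23n} − ln(10n) = ln(23n) + γ − ln(10n) + O(1/n)
                       = ln(23/10) + γ + O(1/n).
Hence the limit is ln(23/10) + γ.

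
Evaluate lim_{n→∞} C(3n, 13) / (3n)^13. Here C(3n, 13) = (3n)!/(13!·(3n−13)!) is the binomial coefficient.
lim = 1/13! = 1/6227020800

With N = 3n → ∞: C(N, 13) / N^13 = [N(N−1)…(N−12)] / (13! · N^13) = (1/13!) · 1 · (1 − 1/(3n)) · … · (1 − 12/(3n)). Each factor → 1 as N → ∞, so the limit is 1/13! = 1/6227020800.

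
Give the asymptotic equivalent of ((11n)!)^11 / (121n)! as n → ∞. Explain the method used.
((11n)!)^11/(121n)! ~ ((2π·11n)^(10/2) / sqrt(11)) · 11^(−11·11n)  →  0

Write N = 11n. Stirling: N! ~ sqrt(2π N)(N/e)^N and (11N)! ~ sqrt(2π·11N)·(11N/e)^(11N).
  (N!)^11/(11N)! ~ (2π N)^(11/2) (N/e)^(11N) / [sqrt(2π·11N) (11N/e)^(11N)]
     = (2π N)^(11/2) / sqrt(2π·11N) · (N/(11N))^(11N)
     = (2π N)^((11−1)/2) / sqrt(11) · 11^(−11N).
Since 11^11 > 1, the factor 11^(−11N) decays exponentially, so the ratio → 0. Substituting N = 11n gives the stated form.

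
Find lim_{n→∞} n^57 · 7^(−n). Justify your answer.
lim = 0

Exponentials with base > 1 dominate every fixed polynomial: for any fixed c, n^c / 7^n → 0 as n → ∞ (e.g. by the ratio test, or by writing 7^n = e^(n ln 7) and noting e^(n ln 7) / n^c → ∞). Hence n^57 · 7^(−n) = n^57 / 7^n → 0.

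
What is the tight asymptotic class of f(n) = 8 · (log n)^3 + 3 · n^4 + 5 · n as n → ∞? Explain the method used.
f(n) ∈ Θ(n^4)

Compare the terms by growth order. For large n, n^a · (log n)^b dominates n^a' · (log n)^b' iff a > a', or (a = a' and b > b'). Ranking the 3 terms shows the dominant one is 3 · n^4. Hence f(n) ∈ Θ(n^4).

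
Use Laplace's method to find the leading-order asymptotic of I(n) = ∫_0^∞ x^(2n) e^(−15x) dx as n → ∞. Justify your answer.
I(n) ~ (sqrt(2π·2n) / 15) · (2n/(15e))^(2n)

Write the integrand as exp(2n ln x − 15x) and set f(x) = 2n ln x − 15x. Then f'(x) = 2n/x − 15 = 0 at x* = 2n/15, and f''(x*) = −2n/x*^2 = −15^2/(2n). Laplace's method (interior maximum) gives
  I(n) ~ e^(f(x*)) · sqrt(2π / |f''(x*)|)
        = exp(2n ln(2n/15) − 2n) · sqrt(2π · 2n / 15^2)
        = (2n/15)^(2n) e^(−2n) · sqrt(2π·2n) / 15
        = (sqrt(2π·2n) / 15) · (2n/(15e))^(2n).
This matches Γ(2n+1)/15^(2n+1) with Stirling applied to Γ.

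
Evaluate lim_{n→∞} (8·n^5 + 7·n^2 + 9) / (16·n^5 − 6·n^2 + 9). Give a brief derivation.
lim = 8/16 = 1/2

For large n the leading n^5 terms dominate both numerator and denominator. Dividing top and bottom by n^5, every other term tends to 0, leaving 8/16 = 1/2.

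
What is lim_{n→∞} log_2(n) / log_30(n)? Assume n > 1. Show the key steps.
lim = ln(30) / ln(2) = log_2(30)

Change of base: log_2(n) = ln n / ln 2 and log_30(n) = ln n / ln 30. The ratio is (ln n / ln 2) · (ln 30 / ln n) = ln 30 / ln 2, a constant independent of n. So the limit is ln 30 / ln 2 = log_2(30).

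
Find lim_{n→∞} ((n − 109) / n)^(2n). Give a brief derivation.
lim = e^(−218)

Rewrite as (1 − 109/n)^(2n). By the standard limit (1 + x/n)^n → e^x, we have (1 − 109/n)^n → e^(−109), and raising to the 2nd power gives e^(−218).
More precisely, ln[(1 − 109/n)^(2n)] = 2n · ln(1 − 109/n) = 2n · (-109/n + O(1/n^2)) = -218 + O(1/n) → -218.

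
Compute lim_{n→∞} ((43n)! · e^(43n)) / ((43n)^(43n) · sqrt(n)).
lim = sqrt(2π·43)

Stirling: (43n)! ~ sqrt(2π·43n) · (43n/e)^(43n). Hence
  (43n)! · e^(43n) / (43n)^(43n) ~ sqrt(2π·43n).
Dividing by sqrt(n): sqrt(2π·43n) / sqrt(n) = sqrt(2π·43) · n^((1−1)/2), so the limit is sqrt(2π·43).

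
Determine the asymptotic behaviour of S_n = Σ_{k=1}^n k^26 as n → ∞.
S_n ~ n^27 / 27

By integral comparison (Euler-Maclaurin), Σ_{k=1}^n k^26 = ∫_0^n x^26 dx + O(n^26) = n^27/27 + O(n^26). (Equivalently, Faulhaber's formula gives the same leading term.)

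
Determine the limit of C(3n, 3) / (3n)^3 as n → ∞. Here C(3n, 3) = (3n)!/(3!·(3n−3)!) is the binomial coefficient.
lim = 1/3! = 1/6

With N = 3n → ∞: C(N, 3) / N^3 = [N(N−1)…(N−2)] / (3! · N^3) = (1/3!) · 1 · (1 − 1/(3n)) · (1 − 2/(3n)). Each factor → 1 as N → ∞, so the limit is 1/3! = 1/6.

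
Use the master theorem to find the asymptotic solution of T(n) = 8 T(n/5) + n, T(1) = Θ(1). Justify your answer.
T(n) = Θ(n^(log_5 8))

Master theorem: compare f(n) = n to n^(log_5 8) where log_5 8 ≈ 1.292. Since 1 < log_5 8, we have f(n) = O(n^(log_5 8 − ε)) for some ε > 0 — Case 1. Hence T(n) = Θ(n^(log_5 8)).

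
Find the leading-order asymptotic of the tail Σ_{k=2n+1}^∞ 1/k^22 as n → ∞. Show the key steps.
Σ_{k>2n} 1/k^22 ~ 1/(21 · (2n)^21)

Compare to the integral: ∫_{2n}^∞ x^(−22) dx = [−x^(−21)/21]_{2n}^∞ = 1/((22−1)·(2n)^21). Euler-Maclaurin then gives
  Σ_{k>2n} 1/k^22 = ∫_{2n}^∞ dx/x^22 − 1/(2·(2n)^22) + O(1/(2n)^23).
(Equivalently this is ζ(22) − Σ_{k≤2n} 1/k^22.)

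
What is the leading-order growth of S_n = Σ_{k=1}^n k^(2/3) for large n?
S_n ~ (3/5) · n^(5/3)

Integral comparison: Σ_{k=1}^n k^(2/3) = ∫_0^n x^(2/3) dx + O(n^(2/3)). The integral is n^(1 + 2/3) / (1 + 2/3) = n^((2+3)/3) / ((2+3)/3) = (3/5) · n^(5/3).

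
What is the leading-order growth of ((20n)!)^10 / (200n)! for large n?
((20n)!)^10/(200n)! ~ ((2π·20n)^(9/2) / sqrt(10)) · 10^(−10·20n)  →  0

Write N = 20n. Stirling: N! ~ sqrt(2π N)(N/e)^N and (10N)! ~ sqrt(2π·10N)·(10N/e)^(10N).
  (N!)^10/(10N)! ~ (2π N)^(10/2) (N/e)^(10N) / [sqrt(2π·10N) (10N/e)^(10N)]
     = (2π N)^(10/2) / sqrt(2π·10N) · (N/(10N))^(10N)
     = (2π N)^((10−1)/2) / sqrt(10) · 10^(−10N).
Since 10^10 > 1, the factor 10^(−10N) decays exponentially, so the ratio → 0. Substituting N = 20n gives the stated form.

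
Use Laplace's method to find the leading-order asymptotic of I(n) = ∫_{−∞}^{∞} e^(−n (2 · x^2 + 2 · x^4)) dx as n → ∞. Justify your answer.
I(n) ~ sqrt(π/(2n))

φ(x) = 2 · x^2 + 2 · x^4 has its unique global minimum at x* = 0 (since φ'(x) = 4x + 8x^3 = 0 only at x = 0 for real x with both coefficients positive, and φ → ∞ as |x| → ∞). At x* = 0, φ(0) = 0 and φ''(0) = 4. Laplace's method then gives
  I(n) ~ sqrt(2π / (n · φ''(0))) · e^(−n φ(0)) = sqrt(2π / (4n)) = sqrt(π/(2n)).
The 2 · x^4 term contributes only at subleading order (an O(1/n) relative correction).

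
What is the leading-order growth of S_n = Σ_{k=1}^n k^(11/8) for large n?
S_n ~ (8/19) · n^(19/8)

Integral comparison: Σ_{k=1}^n k^(11/8) = ∫_0^n x^(11/8) dx + O(n^(11/8)). The integral is n^(1 + 11/8) / (1 + 11/8) = n^((11+8)/8) / ((11+8)/8) = (8/19) · n^(19/8).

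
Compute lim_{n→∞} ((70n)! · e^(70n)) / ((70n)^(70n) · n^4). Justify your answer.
lim = 0

Stirling: (70n)! ~ sqrt(2π·70n) · (70n/e)^(70n). Hence
  (70n)! · e^(70n) / (70n)^(70n) ~ sqrt(2π·70n).
Dividing by n^4: sqrt(2π·70n) / n^4 = sqrt(2π·70) · n^((1−8)/2), so the expression behaves like sqrt(2π·70) · n^((1−8)/2) → 0.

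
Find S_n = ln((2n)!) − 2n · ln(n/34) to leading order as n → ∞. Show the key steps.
S_n ~ 2n · (ln 68 − 1) + O(ln n)

Stirling: ln((2n)!) = 2n ln(2n) − 2n + O(ln n).
  S_n = 2n ln(2n) − 2n − 2n ln(n/34) + O(ln n)
      = 2n ln(2n) − 2n ln n + 2n ln 34 − 2n + O(ln n)
      = 2n ln 2 + 2n ln 34 − 2n + O(ln n)
      = 2n (ln 68 − 1) + O(ln n).
Numerically ln(68) − 1 ≈ 3.2195.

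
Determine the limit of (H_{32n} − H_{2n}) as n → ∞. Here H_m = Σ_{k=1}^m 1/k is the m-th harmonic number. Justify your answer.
lim = ln(32/2) = ln 16

Euler-Maclaurin gives H_m = ln m + γ + 1/(2m) + O(1/m^2). The γ and O(1/m) terms cancel in the difference:
  H_{32n} − H_{2n} = ln(32n) − ln(2n) + O(1/n) = ln(32/2) + O(1/n).
Hence the limit is ln(32/2) = ln 16.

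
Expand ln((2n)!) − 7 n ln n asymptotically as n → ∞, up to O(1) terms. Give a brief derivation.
ln((2n)!) − 7 n ln n = −5 n ln n + 2(ln 2 − 1) n + (1/2) ln(2π·2n) + O(1/n)

Stirling: ln((2n)!) = 2n ln(2n) − 2n + (1/2) ln(2π·2n) + O(1/n).
Expand 2n ln(2n) = 2n (ln n + ln 2) = 2n ln n + 2n ln 2.
Subtract 7n ln n: leading term is (2 − 7) n ln n = −5 n ln n. The next term is 2n ln 2 − 2n = 2(ln 2 − 1) n. Then the (1/2) ln(2π·2n) correction.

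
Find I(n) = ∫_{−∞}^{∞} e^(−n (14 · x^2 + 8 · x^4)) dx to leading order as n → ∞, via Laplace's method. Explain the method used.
I(n) ~ sqrt(π/(14n))

φ(x) = 14 · x^2 + 8 · x^4 has its unique global minimum at x* = 0 (since φ'(x) = 28x + 32x^3 = 0 only at x = 0 for real x with both coefficients positive, and φ → ∞ as |x| → ∞). At x* = 0, φ(0) = 0 and φ''(0) = 28. Laplace's method then gives
  I(n) ~ sqrt(2π / (n · φ''(0))) · e^(−n φ(0)) = sqrt(2π / (28n)) = sqrt(π/(14n)).
The 8 · x^4 term contributes only at subleading order (an O(1/n) relative correction).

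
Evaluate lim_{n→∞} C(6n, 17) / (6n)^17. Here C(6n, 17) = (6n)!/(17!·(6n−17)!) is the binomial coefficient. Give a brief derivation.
lim = 1/17! = 1/355687428096000

With N = 6n → ∞: C(N, 17) / N^17 = [N(N−1)…(N−16)] / (17! · N^17) = (1/17!) · 1 · (1 − 1/(6n)) · … · (1 − 16/(6n)). Each factor → 1 as N → ∞, so the limit is 1/17! = 1/355687428096000.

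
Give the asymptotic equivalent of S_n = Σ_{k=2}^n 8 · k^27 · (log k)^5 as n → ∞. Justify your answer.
S_n ~ 2 · n^28 · (log n)^5 / 7

By integral comparison, S_n = ∫_1^n 8 · x^27 · (log x)^5 dx + O(n^27 · (log n)^5). For the integral, the leading term of ∫_1^n x^27 (log x)^5 dx is n^28/28 · (log n)^5 (by repeated integration by parts; each step lowers the log-exponent and produces a relatively O(1/log n) correction). Hence S_n ~ 2 · n^28 · (log n)^5 / 7.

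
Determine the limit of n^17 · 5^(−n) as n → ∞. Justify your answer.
lim = 0

Exponentials with base > 1 dominate every fixed polynomial: for any fixed c, n^c / 5^n → 0 as n → ∞ (e.g. by the ratio test, or by writing 5^n = e^(n ln 5) and noting e^(n ln 5) / n^c → ∞). Hence n^17 · 5^(−n) = n^17 / 5^n → 0.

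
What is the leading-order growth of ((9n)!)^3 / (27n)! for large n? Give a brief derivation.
((9n)!)^3/(27n)! ~ ((2π·9n)^(2/2) / sqrt(3)) · 3^(−3·9n)  →  0

Write N = 9n. Stirling: N! ~ sqrt(2π N)(N/e)^N and (3N)! ~ sqrt(2π·3N)·(3N/e)^(3N).
  (N!)^3/(3N)! ~ (2π N)^(3/2) (N/e)^(3N) / [sqrt(2π·3N) (3N/e)^(3N)]
     = (2π N)^(3/2) / sqrt(2π·3N) · (N/(3N))^(3N)
     = (2π N)^((3−1)/2) / sqrt(3) · 3^(−3N).
Since 3^3 > 1, the factor 3^(−3N) decays exponentially, so the ratio → 0. Substituting N = 9n gives the stated form.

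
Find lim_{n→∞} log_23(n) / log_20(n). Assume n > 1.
lim = ln(20) / ln(23) = log_23(20)

Change of base: log_23(n) = ln n / ln 23 and log_20(n) = ln n / ln 20. The ratio is (ln n / ln 23) · (ln 20 / ln n) = ln 20 / ln 23, a constant independent of n. So the limit is ln 20 / ln 23 = log_23(20).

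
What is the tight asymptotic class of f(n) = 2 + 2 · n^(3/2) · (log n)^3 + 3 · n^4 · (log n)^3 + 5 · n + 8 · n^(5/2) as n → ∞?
f(n) ∈ Θ(n^4 · (log n)^3)

Compare the terms by growth order. For large n, n^a · (log n)^b dominates n^a' · (log n)^b' iff a > a', or (a = a' and b > b'). Ranking the 5 terms shows the dominant one is 3 · n^4 · (log n)^3. Hence f(n) ∈ Θ(n^4 · (log n)^3).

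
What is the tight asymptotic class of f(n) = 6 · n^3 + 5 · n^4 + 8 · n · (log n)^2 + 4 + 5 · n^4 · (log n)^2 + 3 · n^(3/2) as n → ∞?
f(n) ∈ Θ(n^4 · (log n)^2)

Compare the terms by growth order. For large n, n^a · (log n)^b dominates n^a' · (log n)^b' iff a > a', or (a = a' and b > b'). Ranking the 6 terms shows the dominant one is 5 · n^4 · (log n)^2. Hence f(n) ∈ Θ(n^4 · (log n)^2).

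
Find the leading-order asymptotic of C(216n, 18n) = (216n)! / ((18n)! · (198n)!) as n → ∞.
C(216n, 18n) ~ (8916100448256/285311670611)^(18n) · sqrt(6/(11π·18n))

Write N = 18n. Apply Stirling to each factorial:
  (12N)! ~ sqrt(2π·12N) · (12N/e)^(12N),
  N! ~ sqrt(2π N) · (N/e)^N,
  (11N)! ~ sqrt(2π·11N) · (11N/e)^(11N).
The exponential factors combine to (12N)^(12N) / (N^N · (11N)^(11N)) = 12^(12N)/11^(11N) = (12^12/11^11)^N = (8916100448256/285311670611)^N.
The square-root prefactors combine to sqrt(2π·12N) / (sqrt(2π N)·sqrt(2π·11N)) = sqrt(12 / (2π·11·N)) = sqrt(6/(11π·18n)).
Substituting N = 18n: C(216n, 18n) ~ (8916100448256/285311670611)^(18n) · sqrt(6/(11π·18n)).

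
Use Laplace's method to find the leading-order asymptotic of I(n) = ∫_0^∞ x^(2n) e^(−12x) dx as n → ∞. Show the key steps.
I(n) ~ (sqrt(2π·2n) / 12) · (2n/(12e))^(2n)

Write the integrand as exp(2n ln x − 12x) and set f(x) = 2n ln x − 12x. Then f'(x) = 2n/x − 12 = 0 at x* = 2n/12, and f''(x*) = −2n/x*^2 = −12^2/(2n). Laplace's method (interior maximum) gives
  I(n) ~ e^(f(x*)) · sqrt(2π / |f''(x*)|)
        = exp(2n ln(2n/12) − 2n) · sqrt(2π · 2n / 12^2)
        = (2n/12)^(2n) e^(−2n) · sqrt(2π·2n) / 12
        = (sqrt(2π·2n) / 12) · (2n/(12e))^(2n).
This matches Γ(2n+1)/12^(2n+1) with Stirling applied to Γ.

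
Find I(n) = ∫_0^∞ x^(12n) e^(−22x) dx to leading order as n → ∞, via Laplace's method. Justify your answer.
I(n) ~ (sqrt(2π·12n) / 22) · (12n/(22e))^(12n)

Write the integrand as exp(12n ln x − 22x) and set f(x) = 12n ln x − 22x. Then f'(x) = 12n/x − 22 = 0 at x* = 12n/22, and f''(x*) = −12n/x*^2 = −22^2/(12n). Laplace's method (interior maximum) gives
  I(n) ~ e^(f(x*)) · sqrt(2π / |f''(x*)|)
        = exp(12n ln(12n/22) − 12n) · sqrt(2π · 12n / 22^2)
        = (12n/22)^(12n) e^(−12n) · sqrt(2π·12n) / 22
        = (sqrt(2π·12n) / 22) · (12n/(22e))^(12n).
This matches Γ(12n+1)/22^(12n+1) with Stirling applied to Γ.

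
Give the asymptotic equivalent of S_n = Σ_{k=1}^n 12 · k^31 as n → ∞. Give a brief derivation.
S_n ~ 3 · n^32 / 8

By integral comparison (Euler-Maclaurin), Σ_{k=1}^n 12 · k^31 = 12 · ∫_0^n x^31 dx + O(n^31) = 12 · n^32/32 = 3 · n^32 / 8 + O(n^31). (Equivalently, Faulhaber's formula gives the same leading term.)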